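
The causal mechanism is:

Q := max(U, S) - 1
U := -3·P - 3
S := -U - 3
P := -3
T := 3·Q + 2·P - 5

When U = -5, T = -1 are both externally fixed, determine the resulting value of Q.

The joint intervention fixes U = -5, T = -1, removing each variable's own equation.
S = -U - 3  [with U=-5]  = 2
Q = max(U, S) - 1  [with U=-5, S=2]  = 1

1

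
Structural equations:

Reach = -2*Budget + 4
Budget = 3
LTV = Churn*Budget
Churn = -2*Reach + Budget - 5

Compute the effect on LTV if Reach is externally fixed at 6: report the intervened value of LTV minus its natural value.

-48

Under do(Reach=6), the mechanism Reach = -2*Budget + 4 is discarded; Reach is fixed at 6.
Churn = -2*Reach + Budget - 5  [with Reach=6, Budget=3]  = -14
LTV = Churn*Budget  [with Churn=-14, Budget=3]  = -42
Without intervention: Reach = -2*Budget + 4  [with Budget=3]  = -2; Churn = -2*Reach + Budget - 5  [with Reach=-2, Budget=3]  = 2; LTV = Churn*Budget  [with Churn=2, Budget=3]  = 6.
Change = -42 − 6 = -48.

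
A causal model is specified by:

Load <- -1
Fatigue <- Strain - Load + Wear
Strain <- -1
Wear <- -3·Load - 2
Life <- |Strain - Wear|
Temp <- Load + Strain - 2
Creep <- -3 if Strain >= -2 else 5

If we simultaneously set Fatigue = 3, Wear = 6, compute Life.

7

Setting Fatigue = 3, Wear = 6 by intervention discards those variables' equations.
Life = |Strain - Wear|  [with Strain=-1, Wear=6]  = 7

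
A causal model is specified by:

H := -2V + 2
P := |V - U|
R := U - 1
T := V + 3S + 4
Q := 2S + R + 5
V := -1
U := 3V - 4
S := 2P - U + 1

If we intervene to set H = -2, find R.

do(H=-2) replaces the equation H := -2V + 2 with the constant H = -2.
R is not downstream of the intervention, so its value is determined by the original equations.
U = 3V - 4  [with V=-1]  = -7
R = U - 1  [with U=-7]  = -8

-8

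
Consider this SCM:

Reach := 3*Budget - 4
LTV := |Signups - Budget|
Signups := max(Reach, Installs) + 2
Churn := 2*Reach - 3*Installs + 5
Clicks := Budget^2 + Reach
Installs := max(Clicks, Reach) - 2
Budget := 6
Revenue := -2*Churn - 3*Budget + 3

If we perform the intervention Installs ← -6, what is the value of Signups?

Intervening sets Installs = -6 and removes its equation (Installs := max(Clicks, Reach) - 2).
Reach = 3*Budget - 4  [with Budget=6]  = 14
Signups = max(Reach, Installs) + 2  [with Reach=14, Installs=-6]  = 16

16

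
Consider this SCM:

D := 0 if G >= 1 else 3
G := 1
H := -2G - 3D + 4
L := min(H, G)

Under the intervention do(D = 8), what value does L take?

Under do(D=8), the mechanism D := 0 if G >= 1 else 3 is discarded; D is fixed at 8.
H = -2G - 3D + 4  [with G=1, D=8]  = -22
L = min(H, G)  [with H=-22, G=1]  = -22

-22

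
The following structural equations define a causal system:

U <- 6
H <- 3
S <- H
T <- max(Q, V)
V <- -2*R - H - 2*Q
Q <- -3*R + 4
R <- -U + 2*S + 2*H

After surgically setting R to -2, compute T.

The intervention breaks the incoming arrows to R: R <- -U + 2*S + 2*H no longer applies, and R = -2.
Q = -3*R + 4  [with R=-2]  = 10
V = -2*R - H - 2*Q  [with R=-2, H=3, Q=10]  = -19
T = max(Q, V)  [with Q=10, V=-19]  = 10

10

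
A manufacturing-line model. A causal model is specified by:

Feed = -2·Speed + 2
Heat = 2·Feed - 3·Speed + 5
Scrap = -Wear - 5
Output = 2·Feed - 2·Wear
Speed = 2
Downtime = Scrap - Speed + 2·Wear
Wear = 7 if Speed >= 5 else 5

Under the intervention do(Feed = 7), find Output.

4

Under do(Feed=7), the mechanism Feed = -2·Speed + 2 is discarded; Feed is fixed at 7.
Wear = 7 if Speed >= 5 else 5  [with Speed=2]  = 5
Output = 2·Feed - 2·Wear  [with Feed=7, Wear=5]  = 4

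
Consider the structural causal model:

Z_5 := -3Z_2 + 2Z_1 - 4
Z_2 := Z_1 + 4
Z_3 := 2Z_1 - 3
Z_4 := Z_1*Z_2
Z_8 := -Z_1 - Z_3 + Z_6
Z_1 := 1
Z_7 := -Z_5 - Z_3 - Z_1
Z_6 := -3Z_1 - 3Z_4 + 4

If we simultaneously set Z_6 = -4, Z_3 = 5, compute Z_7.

11

Under do(Z_6 = -4, Z_3 = 5), each intervened variable's structural equation is replaced by its fixed value.
Z_2 = Z_1 + 4  [with Z_1=1]  = 5
Z_5 = -3Z_2 + 2Z_1 - 4  [with Z_2=5, Z_1=1]  = -17
Z_7 = -Z_5 - Z_3 - Z_1  [with Z_5=-17, Z_3=5, Z_1=1]  = 11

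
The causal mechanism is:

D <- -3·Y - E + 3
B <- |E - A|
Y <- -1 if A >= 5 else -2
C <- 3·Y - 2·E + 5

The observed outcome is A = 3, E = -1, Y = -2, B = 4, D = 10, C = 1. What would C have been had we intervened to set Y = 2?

13

The intervention breaks the incoming arrows to Y: Y <- -1 if A >= 5 else -2 no longer applies, and Y = 2.
C = 3·Y - 2·E + 5  [with Y=2, E=-1]  = 13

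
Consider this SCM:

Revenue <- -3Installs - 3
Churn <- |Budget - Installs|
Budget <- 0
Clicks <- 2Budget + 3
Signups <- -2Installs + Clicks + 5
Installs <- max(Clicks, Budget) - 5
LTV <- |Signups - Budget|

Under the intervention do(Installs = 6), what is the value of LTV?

4

The intervention breaks the incoming arrows to Installs: Installs <- max(Clicks, Budget) - 5 no longer applies, and Installs = 6.
Clicks = 2Budget + 3  [with Budget=0]  = 3
Signups = -2Installs + Clicks + 5  [with Installs=6, Clicks=3]  = -4
LTV = |Signups - Budget|  [with Signups=-4, Budget=0]  = 4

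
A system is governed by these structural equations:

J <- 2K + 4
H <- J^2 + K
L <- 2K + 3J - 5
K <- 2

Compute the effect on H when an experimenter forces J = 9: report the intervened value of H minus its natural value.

Under do(J=9), the mechanism J <- 2K + 4 is discarded; J is fixed at 9.
H = J^2 + K  [with J=9, K=2]  = 83
Without intervention: J = 2K + 4  [with K=2]  = 8; H = J^2 + K  [with J=8, K=2]  = 66.
Change = 83 − 66 = 17.

17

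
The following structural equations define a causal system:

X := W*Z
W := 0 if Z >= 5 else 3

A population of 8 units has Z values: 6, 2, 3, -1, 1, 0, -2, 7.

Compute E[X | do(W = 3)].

Under do(W=3), W's equation is replaced by W=3 for every unit. Per-unit X: 18, 6, 9, -3, 3, 0, -6, 21. Mean = 6.

6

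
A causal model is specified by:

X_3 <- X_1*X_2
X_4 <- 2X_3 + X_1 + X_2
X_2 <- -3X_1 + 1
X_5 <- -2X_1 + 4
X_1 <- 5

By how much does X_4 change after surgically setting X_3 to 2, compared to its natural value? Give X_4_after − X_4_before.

The intervention breaks the incoming arrows to X_3: X_3 <- X_1*X_2 no longer applies, and X_3 = 2.
X_2 = -3X_1 + 1  [with X_1=5]  = -14
X_4 = 2X_3 + X_1 + X_2  [with X_3=2, X_1=5, X_2=-14]  = -5
Without intervention: X_2 = -3X_1 + 1  [with X_1=5]  = -14; X_3 = X_1*X_2  [with X_1=5, X_2=-14]  = -70; X_4 = 2X_3 + X_1 + X_2  [with X_3=-70, X_1=5, X_2=-14]  = -149.
Change = -5 − (-149) = 144.

144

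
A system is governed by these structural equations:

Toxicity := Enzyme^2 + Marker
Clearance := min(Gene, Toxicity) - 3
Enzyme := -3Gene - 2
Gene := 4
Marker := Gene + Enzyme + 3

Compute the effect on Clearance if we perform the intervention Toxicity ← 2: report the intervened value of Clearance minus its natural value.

-2

Intervening sets Toxicity = 2 and removes its equation (Toxicity := Enzyme^2 + Marker).
Clearance = min(Gene, Toxicity) - 3  [with Gene=4, Toxicity=2]  = -1
Without intervention: Enzyme = -3Gene - 2  [with Gene=4]  = -14; Marker = Gene + Enzyme + 3  [with Gene=4, Enzyme=-14]  = -7; Toxicity = Enzyme^2 + Marker  [with Enzyme=-14, Marker=-7]  = 189; Clearance = min(Gene, Toxicity) - 3  [with Gene=4, Toxicity=189]  = 1.
Change = -1 − 1 = -2.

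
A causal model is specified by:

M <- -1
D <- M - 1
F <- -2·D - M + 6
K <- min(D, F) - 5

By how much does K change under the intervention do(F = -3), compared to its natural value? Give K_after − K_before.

The intervention breaks the incoming arrows to F: F <- -2·D - M + 6 no longer applies, and F = -3.
D = M - 1  [with M=-1]  = -2
K = min(D, F) - 5  [with D=-2, F=-3]  = -8
Without intervention: D = M - 1  [with M=-1]  = -2; F = -2·D - M + 6  [with D=-2, M=-1]  = 11; K = min(D, F) - 5  [with D=-2, F=11]  = -7.
Change = -8 − (-7) = -1.

-1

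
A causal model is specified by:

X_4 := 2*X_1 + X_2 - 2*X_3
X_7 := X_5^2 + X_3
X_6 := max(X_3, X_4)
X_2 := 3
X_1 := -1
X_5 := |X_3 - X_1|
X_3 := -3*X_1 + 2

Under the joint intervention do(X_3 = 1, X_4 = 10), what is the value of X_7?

5

Under do(X_3 = 1, X_4 = 10), each intervened variable's structural equation is replaced by its fixed value.
X_5 = |X_3 - X_1|  [with X_3=1, X_1=-1]  = 2
X_7 = X_5^2 + X_3  [with X_5=2, X_3=1]  = 5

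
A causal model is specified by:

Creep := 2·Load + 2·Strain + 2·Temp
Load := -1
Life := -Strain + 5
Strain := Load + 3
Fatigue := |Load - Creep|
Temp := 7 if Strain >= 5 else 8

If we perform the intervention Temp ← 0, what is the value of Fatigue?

3

do(Temp=0) replaces the equation Temp := 7 if Strain >= 5 else 8 with the constant Temp = 0.
Strain = Load + 3  [with Load=-1]  = 2
Creep = 2·Load + 2·Strain + 2·Temp  [with Load=-1, Strain=2, Temp=0]  = 2
Fatigue = |Load - Creep|  [with Load=-1, Creep=2]  = 3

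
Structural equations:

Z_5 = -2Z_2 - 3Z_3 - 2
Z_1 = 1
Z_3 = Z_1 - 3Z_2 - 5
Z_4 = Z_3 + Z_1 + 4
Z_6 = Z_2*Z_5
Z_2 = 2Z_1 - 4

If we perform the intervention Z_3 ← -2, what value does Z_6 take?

-16

The intervention breaks the incoming arrows to Z_3: Z_3 = Z_1 - 3Z_2 - 5 no longer applies, and Z_3 = -2.
Z_2 = 2Z_1 - 4  [with Z_1=1]  = -2
Z_5 = -2Z_2 - 3Z_3 - 2  [with Z_2=-2, Z_3=-2]  = 8
Z_6 = Z_2*Z_5  [with Z_2=-2, Z_5=8]  = -16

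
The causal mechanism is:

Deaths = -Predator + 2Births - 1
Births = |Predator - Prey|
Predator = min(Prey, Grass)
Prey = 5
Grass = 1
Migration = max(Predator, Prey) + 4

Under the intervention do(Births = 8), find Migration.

9

Under do(Births=8), the mechanism Births = |Predator - Prey| is discarded; Births is fixed at 8.
Since Migration is not a descendant of the intervened variable, it is unaffected.
Predator = min(Prey, Grass)  [with Prey=5, Grass=1]  = 1
Migration = max(Predator, Prey) + 4  [with Predator=1, Prey=5]  = 9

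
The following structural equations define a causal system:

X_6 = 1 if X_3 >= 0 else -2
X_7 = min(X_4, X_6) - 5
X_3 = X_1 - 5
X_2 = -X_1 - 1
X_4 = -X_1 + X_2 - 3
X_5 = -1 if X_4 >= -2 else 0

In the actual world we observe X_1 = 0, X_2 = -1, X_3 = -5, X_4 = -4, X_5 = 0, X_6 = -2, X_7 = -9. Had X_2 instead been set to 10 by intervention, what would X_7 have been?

-7

Under do(X_2=10), the mechanism X_2 = -X_1 - 1 is discarded; X_2 is fixed at 10.
X_3 = X_1 - 5  [with X_1=0]  = -5
X_4 = -X_1 + X_2 - 3  [with X_1=0, X_2=10]  = 7
X_6 = 1 if X_3 >= 0 else -2  [with X_3=-5]  = -2
X_7 = min(X_4, X_6) - 5  [with X_4=7, X_6=-2]  = -7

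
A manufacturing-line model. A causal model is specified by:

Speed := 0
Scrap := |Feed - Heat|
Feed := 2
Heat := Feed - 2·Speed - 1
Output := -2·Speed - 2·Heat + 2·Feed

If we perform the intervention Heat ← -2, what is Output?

8

do(Heat=-2) replaces the equation Heat := Feed - 2·Speed - 1 with the constant Heat = -2.
Output = -2·Speed - 2·Heat + 2·Feed  [with Speed=0, Heat=-2, Feed=2]  = 8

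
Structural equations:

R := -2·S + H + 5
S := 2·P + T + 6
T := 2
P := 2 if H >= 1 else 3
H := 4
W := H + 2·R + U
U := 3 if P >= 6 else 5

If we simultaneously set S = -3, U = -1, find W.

33

Setting S = -3, U = -1 by intervention discards those variables' equations.
R = -2·S + H + 5  [with S=-3, H=4]  = 15
W = H + 2·R + U  [with H=4, R=15, U=-1]  = 33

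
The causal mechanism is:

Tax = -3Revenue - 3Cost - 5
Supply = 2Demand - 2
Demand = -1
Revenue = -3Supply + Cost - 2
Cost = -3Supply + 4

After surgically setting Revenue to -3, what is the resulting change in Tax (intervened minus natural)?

Intervening sets Revenue = -3 and removes its equation (Revenue = -3Supply + Cost - 2).
Supply = 2Demand - 2  [with Demand=-1]  = -4
Cost = -3Supply + 4  [with Supply=-4]  = 16
Tax = -3Revenue - 3Cost - 5  [with Revenue=-3, Cost=16]  = -44
Without intervention: Supply = 2Demand - 2  [with Demand=-1]  = -4; Cost = -3Supply + 4  [with Supply=-4]  = 16; Revenue = -3Supply + Cost - 2  [with Supply=-4, Cost=16]  = 26; Tax = -3Revenue - 3Cost - 5  [with Revenue=26, Cost=16]  = -131.
Change = -44 − (-131) = 87.

87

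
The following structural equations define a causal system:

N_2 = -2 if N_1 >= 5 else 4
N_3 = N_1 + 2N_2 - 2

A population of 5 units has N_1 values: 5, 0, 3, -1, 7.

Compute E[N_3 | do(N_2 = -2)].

-3.2

Every unit gets N_2=-2 under the intervention. N_3 values become -1, -6, -3, -7, 1; E[N_3|do(N_2=-2)] = -3.2.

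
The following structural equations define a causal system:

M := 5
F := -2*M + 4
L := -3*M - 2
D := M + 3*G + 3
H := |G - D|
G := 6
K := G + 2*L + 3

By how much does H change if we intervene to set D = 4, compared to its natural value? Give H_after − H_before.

The intervention breaks the incoming arrows to D: D := M + 3*G + 3 no longer applies, and D = 4.
H = |G - D|  [with G=6, D=4]  = 2
Without intervention: D = M + 3*G + 3  [with M=5, G=6]  = 26; H = |G - D|  [with G=6, D=26]  = 20.
Change = 2 − 20 = -18.

-18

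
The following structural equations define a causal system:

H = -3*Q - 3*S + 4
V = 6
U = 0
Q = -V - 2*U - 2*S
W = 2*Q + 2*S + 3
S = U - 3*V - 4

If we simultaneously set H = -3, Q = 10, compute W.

-21

Setting H = -3, Q = 10 by intervention discards those variables' equations.
S = U - 3*V - 4  [with U=0, V=6]  = -22
W = 2*Q + 2*S + 3  [with Q=10, S=-22]  = -21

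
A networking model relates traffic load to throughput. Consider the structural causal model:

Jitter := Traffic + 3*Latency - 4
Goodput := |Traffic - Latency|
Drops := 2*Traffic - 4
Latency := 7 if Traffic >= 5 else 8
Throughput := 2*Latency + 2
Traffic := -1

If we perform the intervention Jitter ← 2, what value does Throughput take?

18

Intervening sets Jitter = 2 and removes its equation (Jitter := Traffic + 3*Latency - 4).
No directed path runs from Jitter to Throughput, so Throughput keeps its natural value.
Latency = 7 if Traffic >= 5 else 8  [with Traffic=-1]  = 8
Throughput = 2*Latency + 2  [with Latency=8]  = 18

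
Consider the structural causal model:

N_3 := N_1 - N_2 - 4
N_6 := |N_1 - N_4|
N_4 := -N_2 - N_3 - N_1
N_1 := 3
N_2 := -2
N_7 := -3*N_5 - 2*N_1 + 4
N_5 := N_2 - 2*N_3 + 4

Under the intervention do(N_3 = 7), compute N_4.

-8

The intervention breaks the incoming arrows to N_3: N_3 := N_1 - N_2 - 4 no longer applies, and N_3 = 7.
N_4 = -N_2 - N_3 - N_1  [with N_2=-2, N_3=7, N_1=3]  = -8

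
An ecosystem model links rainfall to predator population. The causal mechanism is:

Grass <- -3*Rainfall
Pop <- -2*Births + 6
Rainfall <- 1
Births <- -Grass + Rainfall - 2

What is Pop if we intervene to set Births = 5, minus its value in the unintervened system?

The intervention breaks the incoming arrows to Births: Births <- -Grass + Rainfall - 2 no longer applies, and Births = 5.
Pop = -2*Births + 6  [with Births=5]  = -4
Without intervention: Grass = -3*Rainfall  [with Rainfall=1]  = -3; Births = -Grass + Rainfall - 2  [with Grass=-3, Rainfall=1]  = 2; Pop = -2*Births + 6  [with Births=2]  = 2.
Change = -4 − 2 = -6.

-6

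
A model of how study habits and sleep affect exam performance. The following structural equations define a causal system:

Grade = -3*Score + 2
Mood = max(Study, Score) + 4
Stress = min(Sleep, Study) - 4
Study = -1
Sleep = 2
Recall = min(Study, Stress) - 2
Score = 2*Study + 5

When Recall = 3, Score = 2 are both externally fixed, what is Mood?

6

Setting Recall = 3, Score = 2 by intervention discards those variables' equations.
Mood = max(Study, Score) + 4  [with Study=-1, Score=2]  = 6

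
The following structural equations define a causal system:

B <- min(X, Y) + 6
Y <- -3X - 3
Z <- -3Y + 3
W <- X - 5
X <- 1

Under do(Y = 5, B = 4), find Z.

-12

The joint intervention fixes Y = 5, B = 4, removing each variable's own equation.
Z = -3Y + 3  [with Y=5]  = -12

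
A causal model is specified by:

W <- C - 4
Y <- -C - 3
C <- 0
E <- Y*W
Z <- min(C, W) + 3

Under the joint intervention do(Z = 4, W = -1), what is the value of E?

Setting Z = 4, W = -1 by intervention discards those variables' equations.
Y = -C - 3  [with C=0]  = -3
E = Y*W  [with Y=-3, W=-1]  = 3

3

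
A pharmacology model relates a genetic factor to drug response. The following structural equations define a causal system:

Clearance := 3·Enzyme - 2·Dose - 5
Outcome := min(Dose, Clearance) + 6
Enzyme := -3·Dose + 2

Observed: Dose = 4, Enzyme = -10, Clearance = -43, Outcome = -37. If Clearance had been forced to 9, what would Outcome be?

10

The intervention breaks the incoming arrows to Clearance: Clearance := 3·Enzyme - 2·Dose - 5 no longer applies, and Clearance = 9.
Outcome = min(Dose, Clearance) + 6  [with Dose=4, Clearance=9]  = 10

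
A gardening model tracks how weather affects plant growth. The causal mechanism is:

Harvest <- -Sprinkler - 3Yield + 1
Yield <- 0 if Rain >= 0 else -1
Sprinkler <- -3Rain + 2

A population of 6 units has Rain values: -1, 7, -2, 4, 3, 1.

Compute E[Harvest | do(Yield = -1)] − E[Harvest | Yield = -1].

10.5

do(Yield=-1) breaks Yield's dependence on Rain. With Yield=-1 fixed, Harvest across the units is -1, 23, -4, 14, 11, 5, mean 8.
Observing Yield=-1 restricts to units where Yield's equation naturally yields -1: Rain ∈ {-1, -2}. In that subpopulation Harvest = -1, -4, mean -2.5.
Difference = 8 − (-2.5) = 10.5.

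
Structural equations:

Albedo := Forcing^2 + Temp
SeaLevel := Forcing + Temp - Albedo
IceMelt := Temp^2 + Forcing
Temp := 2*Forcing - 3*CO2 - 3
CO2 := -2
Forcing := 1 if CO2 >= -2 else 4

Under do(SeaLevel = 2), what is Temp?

5

do(SeaLevel=2) replaces the equation SeaLevel := Forcing + Temp - Albedo with the constant SeaLevel = 2.
Temp is not downstream of the intervention, so its value is determined by the original equations.
Forcing = 1 if CO2 >= -2 else 4  [with CO2=-2]  = 1
Temp = 2*Forcing - 3*CO2 - 3  [with Forcing=1, CO2=-2]  = 5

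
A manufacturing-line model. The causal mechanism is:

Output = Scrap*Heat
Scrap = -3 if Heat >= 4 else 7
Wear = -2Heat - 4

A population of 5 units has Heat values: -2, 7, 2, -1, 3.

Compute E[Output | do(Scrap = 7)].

12.6

The intervention sets Scrap=7 in all 5 units regardless of Heat. Recomputing Output per unit gives -14, 49, 14, -7, 21; average 12.6.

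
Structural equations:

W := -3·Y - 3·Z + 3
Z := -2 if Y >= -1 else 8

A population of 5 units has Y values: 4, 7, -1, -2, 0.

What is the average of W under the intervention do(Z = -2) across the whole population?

4.2

Under do(Z=-2), Z's equation is replaced by Z=-2 for every unit. Per-unit W: -3, -12, 12, 15, 9. Mean = 4.2.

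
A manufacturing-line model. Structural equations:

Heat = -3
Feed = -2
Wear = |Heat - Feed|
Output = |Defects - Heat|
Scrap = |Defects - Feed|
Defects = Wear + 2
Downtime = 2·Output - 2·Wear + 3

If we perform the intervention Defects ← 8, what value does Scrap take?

Intervening sets Defects = 8 and removes its equation (Defects = Wear + 2).
Scrap = |Defects - Feed|  [with Defects=8, Feed=-2]  = 10

10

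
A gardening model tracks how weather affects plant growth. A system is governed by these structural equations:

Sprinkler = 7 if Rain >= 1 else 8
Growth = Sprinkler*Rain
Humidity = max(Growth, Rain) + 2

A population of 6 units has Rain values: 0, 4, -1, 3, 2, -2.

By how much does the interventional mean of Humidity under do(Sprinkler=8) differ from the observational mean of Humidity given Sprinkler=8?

12.5

do(Sprinkler=8) breaks Sprinkler's dependence on Rain. With Sprinkler=8 fixed, Humidity across the units is 2, 34, 1, 26, 18, 0, mean 13.5.
Conditioning on Sprinkler=8 selects the 3 unit(s) with Rain ∈ {0, -1, -2}. Their Humidity values: 2, 1, 0. Mean = 1.
Difference = 13.5 − 1 = 12.5.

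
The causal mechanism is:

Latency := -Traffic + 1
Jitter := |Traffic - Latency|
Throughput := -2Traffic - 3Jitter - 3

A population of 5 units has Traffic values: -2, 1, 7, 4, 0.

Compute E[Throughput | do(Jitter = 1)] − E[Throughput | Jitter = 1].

-3

The intervention sets Jitter=1 in all 5 units regardless of Traffic. Recomputing Throughput per unit gives -2, -8, -20, -14, -6; average -10.
E[Throughput|Jitter=1] averages over only the 2 units with Jitter=1 (Traffic = 1, 0): Throughput = -8, -6, mean -7.
Difference = -10 − (-7) = -3.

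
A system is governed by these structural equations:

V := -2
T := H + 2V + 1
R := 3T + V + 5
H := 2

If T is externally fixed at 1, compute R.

6

The intervention breaks the incoming arrows to T: T := H + 2V + 1 no longer applies, and T = 1.
R = 3T + V + 5  [with T=1, V=-2]  = 6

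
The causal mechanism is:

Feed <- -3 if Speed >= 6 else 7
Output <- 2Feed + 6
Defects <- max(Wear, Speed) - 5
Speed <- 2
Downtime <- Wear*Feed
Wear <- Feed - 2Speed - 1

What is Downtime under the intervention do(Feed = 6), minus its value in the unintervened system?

-8

Under do(Feed=6), the mechanism Feed <- -3 if Speed >= 6 else 7 is discarded; Feed is fixed at 6.
Wear = Feed - 2Speed - 1  [with Feed=6, Speed=2]  = 1
Downtime = Wear*Feed  [with Wear=1, Feed=6]  = 6
Without intervention: Feed = -3 if Speed >= 6 else 7  [with Speed=2]  = 7; Wear = Feed - 2Speed - 1  [with Feed=7, Speed=2]  = 2; Downtime = Wear*Feed  [with Wear=2, Feed=7]  = 14.
Change = 6 − 14 = -8.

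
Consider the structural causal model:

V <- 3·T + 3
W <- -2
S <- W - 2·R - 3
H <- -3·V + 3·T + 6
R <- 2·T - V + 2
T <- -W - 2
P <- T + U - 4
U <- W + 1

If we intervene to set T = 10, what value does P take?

5

The intervention breaks the incoming arrows to T: T <- -W - 2 no longer applies, and T = 10.
U = W + 1  [with W=-2]  = -1
P = T + U - 4  [with T=10, U=-1]  = 5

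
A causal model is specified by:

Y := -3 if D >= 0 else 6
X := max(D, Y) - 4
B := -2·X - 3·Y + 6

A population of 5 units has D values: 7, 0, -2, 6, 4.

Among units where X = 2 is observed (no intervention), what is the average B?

E[B|X=2] averages over only the 2 units with X=2 (D = -2, 6): B = -16, 11, mean -2.5.

-2.5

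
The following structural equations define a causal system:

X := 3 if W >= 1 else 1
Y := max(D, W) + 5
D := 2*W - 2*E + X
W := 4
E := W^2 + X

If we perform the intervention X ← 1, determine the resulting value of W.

4

Under do(X=1), the mechanism X := 3 if W >= 1 else 1 is discarded; X is fixed at 1.
W is not downstream of the intervention, so its value is determined by the original equations.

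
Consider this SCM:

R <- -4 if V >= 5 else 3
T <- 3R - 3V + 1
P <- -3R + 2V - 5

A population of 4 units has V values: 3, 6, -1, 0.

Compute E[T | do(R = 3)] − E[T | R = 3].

Every unit gets R=3 under the intervention. T values become 1, -8, 13, 10; E[T|do(R=3)] = 4.
E[T|R=3] averages over only the 3 units with R=3 (V = 3, -1, 0): T = 1, 13, 10, mean 8.
Difference = 4 − 8 = -4.

-4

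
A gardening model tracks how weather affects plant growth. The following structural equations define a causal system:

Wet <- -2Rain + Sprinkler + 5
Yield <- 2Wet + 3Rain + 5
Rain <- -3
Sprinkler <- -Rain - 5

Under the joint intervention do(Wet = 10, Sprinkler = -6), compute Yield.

The joint intervention fixes Wet = 10, Sprinkler = -6, removing each variable's own equation.
Yield = 2Wet + 3Rain + 5  [with Wet=10, Rain=-3]  = 16

16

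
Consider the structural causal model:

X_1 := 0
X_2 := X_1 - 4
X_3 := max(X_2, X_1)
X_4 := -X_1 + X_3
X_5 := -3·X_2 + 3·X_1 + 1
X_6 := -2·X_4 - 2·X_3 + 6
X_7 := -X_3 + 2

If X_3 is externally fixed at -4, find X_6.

22

The intervention breaks the incoming arrows to X_3: X_3 := max(X_2, X_1) no longer applies, and X_3 = -4.
X_4 = -X_1 + X_3  [with X_1=0, X_3=-4]  = -4
X_6 = -2·X_4 - 2·X_3 + 6  [with X_4=-4, X_3=-4]  = 22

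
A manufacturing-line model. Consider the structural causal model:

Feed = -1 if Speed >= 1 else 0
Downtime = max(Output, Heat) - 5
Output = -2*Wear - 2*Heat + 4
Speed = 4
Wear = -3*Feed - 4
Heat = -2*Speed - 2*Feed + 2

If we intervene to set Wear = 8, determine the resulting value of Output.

-4

Intervening sets Wear = 8 and removes its equation (Wear = -3*Feed - 4).
Feed = -1 if Speed >= 1 else 0  [with Speed=4]  = -1
Heat = -2*Speed - 2*Feed + 2  [with Speed=4, Feed=-1]  = -4
Output = -2*Wear - 2*Heat + 4  [with Wear=8, Heat=-4]  = -4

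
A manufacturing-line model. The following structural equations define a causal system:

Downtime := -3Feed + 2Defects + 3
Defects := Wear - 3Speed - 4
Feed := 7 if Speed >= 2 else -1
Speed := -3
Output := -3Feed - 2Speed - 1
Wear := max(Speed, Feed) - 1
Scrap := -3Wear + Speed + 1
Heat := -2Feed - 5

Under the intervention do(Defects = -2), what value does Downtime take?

2

do(Defects=-2) replaces the equation Defects := Wear - 3Speed - 4 with the constant Defects = -2.
Feed = 7 if Speed >= 2 else -1  [with Speed=-3]  = -1
Downtime = -3Feed + 2Defects + 3  [with Feed=-1, Defects=-2]  = 2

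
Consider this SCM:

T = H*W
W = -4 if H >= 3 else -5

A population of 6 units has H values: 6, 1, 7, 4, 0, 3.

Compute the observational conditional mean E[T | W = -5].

-2.5

Observing W=-5 restricts to units where W's equation naturally yields -5: H ∈ {1, 0}. In that subpopulation T = -5, 0, mean -2.5.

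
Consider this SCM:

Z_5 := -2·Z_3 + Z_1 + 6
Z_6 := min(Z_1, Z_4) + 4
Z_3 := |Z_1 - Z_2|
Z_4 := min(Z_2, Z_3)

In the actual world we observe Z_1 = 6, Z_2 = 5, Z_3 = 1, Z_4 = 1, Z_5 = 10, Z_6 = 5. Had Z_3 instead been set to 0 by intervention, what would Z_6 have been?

The intervention breaks the incoming arrows to Z_3: Z_3 := |Z_1 - Z_2| no longer applies, and Z_3 = 0.
Z_4 = min(Z_2, Z_3)  [with Z_2=5, Z_3=0]  = 0
Z_6 = min(Z_1, Z_4) + 4  [with Z_1=6, Z_4=0]  = 4

4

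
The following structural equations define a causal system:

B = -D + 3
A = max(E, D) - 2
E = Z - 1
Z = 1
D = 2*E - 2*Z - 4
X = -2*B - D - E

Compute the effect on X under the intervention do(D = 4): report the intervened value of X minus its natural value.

10

The intervention breaks the incoming arrows to D: D = 2*E - 2*Z - 4 no longer applies, and D = 4.
E = Z - 1  [with Z=1]  = 0
B = -D + 3  [with D=4]  = -1
X = -2*B - D - E  [with B=-1, D=4, E=0]  = -2
Without intervention: E = Z - 1  [with Z=1]  = 0; D = 2*E - 2*Z - 4  [with E=0, Z=1]  = -6; B = -D + 3  [with D=-6]  = 9; X = -2*B - D - E  [with B=9, D=-6, E=0]  = -12.
Change = -2 − (-12) = 10.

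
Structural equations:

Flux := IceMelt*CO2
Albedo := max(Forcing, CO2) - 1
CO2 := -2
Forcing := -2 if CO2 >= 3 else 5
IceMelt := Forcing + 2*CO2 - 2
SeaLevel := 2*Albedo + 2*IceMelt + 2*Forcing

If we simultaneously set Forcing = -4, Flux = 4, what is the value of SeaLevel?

Setting Forcing = -4, Flux = 4 by intervention discards those variables' equations.
IceMelt = Forcing + 2*CO2 - 2  [with Forcing=-4, CO2=-2]  = -10
Albedo = max(Forcing, CO2) - 1  [with Forcing=-4, CO2=-2]  = -3
SeaLevel = 2*Albedo + 2*IceMelt + 2*Forcing  [with Albedo=-3, IceMelt=-10, Forcing=-4]  = -34

-34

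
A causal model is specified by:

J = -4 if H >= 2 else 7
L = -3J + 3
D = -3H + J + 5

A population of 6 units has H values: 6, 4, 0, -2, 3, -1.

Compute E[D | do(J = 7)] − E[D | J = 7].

Under do(J=7), J's equation is replaced by J=7 for every unit. Per-unit D: -6, 0, 12, 18, 3, 15. Mean = 7.
E[D|J=7] averages over only the 3 units with J=7 (H = 0, -2, -1): D = 12, 18, 15, mean 15.
Difference = 7 − 15 = -8.

-8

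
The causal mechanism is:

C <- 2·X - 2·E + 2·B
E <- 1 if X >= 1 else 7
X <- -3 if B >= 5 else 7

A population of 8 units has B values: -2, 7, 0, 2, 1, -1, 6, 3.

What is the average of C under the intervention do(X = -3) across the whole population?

-16

do(X=-3) breaks X's dependence on B. With X=-3 fixed, C across the units is -24, -6, -20, -16, -18, -22, -8, -14, mean -16.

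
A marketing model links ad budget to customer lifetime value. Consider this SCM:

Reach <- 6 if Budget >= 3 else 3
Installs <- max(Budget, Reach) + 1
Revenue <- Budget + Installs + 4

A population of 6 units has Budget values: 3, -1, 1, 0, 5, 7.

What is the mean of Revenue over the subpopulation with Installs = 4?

8

Observing Installs=4 restricts to units where Installs's equation naturally yields 4: Budget ∈ {-1, 1, 0}. In that subpopulation Revenue = 7, 9, 8, mean 8.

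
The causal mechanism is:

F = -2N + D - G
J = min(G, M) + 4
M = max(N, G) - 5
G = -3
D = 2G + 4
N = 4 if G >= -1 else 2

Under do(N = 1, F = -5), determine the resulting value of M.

-4

The joint intervention fixes N = 1, F = -5, removing each variable's own equation.
M = max(N, G) - 5  [with N=1, G=-3]  = -4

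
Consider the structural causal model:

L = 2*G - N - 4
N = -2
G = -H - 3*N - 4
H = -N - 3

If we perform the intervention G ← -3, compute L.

The intervention breaks the incoming arrows to G: G = -H - 3*N - 4 no longer applies, and G = -3.
L = 2*G - N - 4  [with G=-3, N=-2]  = -8

-8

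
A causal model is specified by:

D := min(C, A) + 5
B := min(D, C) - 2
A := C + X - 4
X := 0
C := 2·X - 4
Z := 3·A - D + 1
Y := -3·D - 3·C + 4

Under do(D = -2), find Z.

The intervention breaks the incoming arrows to D: D := min(C, A) + 5 no longer applies, and D = -2.
C = 2·X - 4  [with X=0]  = -4
A = C + X - 4  [with C=-4, X=0]  = -8
Z = 3·A - D + 1  [with A=-8, D=-2]  = -21

-21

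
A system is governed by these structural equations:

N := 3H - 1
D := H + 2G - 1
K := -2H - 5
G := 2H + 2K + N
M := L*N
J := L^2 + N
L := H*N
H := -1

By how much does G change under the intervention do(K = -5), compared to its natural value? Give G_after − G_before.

do(K=-5) replaces the equation K := -2H - 5 with the constant K = -5.
N = 3H - 1  [with H=-1]  = -4
G = 2H + 2K + N  [with H=-1, K=-5, N=-4]  = -16
Without intervention: N = 3H - 1  [with H=-1]  = -4; K = -2H - 5  [with H=-1]  = -3; G = 2H + 2K + N  [with H=-1, K=-3, N=-4]  = -12.
Change = -16 − (-12) = -4.

-4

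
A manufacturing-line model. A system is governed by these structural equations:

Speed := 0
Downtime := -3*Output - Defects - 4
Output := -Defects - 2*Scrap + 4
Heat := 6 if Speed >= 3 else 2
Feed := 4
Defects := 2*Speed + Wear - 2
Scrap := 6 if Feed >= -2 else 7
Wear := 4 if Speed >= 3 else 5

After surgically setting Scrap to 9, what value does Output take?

-17

Intervening sets Scrap = 9 and removes its equation (Scrap := 6 if Feed >= -2 else 7).
Wear = 4 if Speed >= 3 else 5  [with Speed=0]  = 5
Defects = 2*Speed + Wear - 2  [with Speed=0, Wear=5]  = 3
Output = -Defects - 2*Scrap + 4  [with Defects=3, Scrap=9]  = -17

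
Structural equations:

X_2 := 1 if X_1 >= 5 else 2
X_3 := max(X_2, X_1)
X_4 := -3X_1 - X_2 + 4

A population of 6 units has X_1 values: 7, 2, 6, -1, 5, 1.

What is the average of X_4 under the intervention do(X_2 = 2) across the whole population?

-8

do(X_2=2) breaks X_2's dependence on X_1. With X_2=2 fixed, X_4 across the units is -19, -4, -16, 5, -13, -1, mean -8.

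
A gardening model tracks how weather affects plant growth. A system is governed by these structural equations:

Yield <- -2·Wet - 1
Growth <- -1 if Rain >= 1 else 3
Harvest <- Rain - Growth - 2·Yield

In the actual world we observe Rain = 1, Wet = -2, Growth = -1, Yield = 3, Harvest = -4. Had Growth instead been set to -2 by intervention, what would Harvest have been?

do(Growth=-2) replaces the equation Growth <- -1 if Rain >= 1 else 3 with the constant Growth = -2.
Yield = -2·Wet - 1  [with Wet=-2]  = 3
Harvest = Rain - Growth - 2·Yield  [with Rain=1, Growth=-2, Yield=3]  = -3

-3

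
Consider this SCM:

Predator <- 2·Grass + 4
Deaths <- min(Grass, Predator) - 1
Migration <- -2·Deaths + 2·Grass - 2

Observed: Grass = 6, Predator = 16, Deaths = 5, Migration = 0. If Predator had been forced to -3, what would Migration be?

Under do(Predator=-3), the mechanism Predator <- 2·Grass + 4 is discarded; Predator is fixed at -3.
Deaths = min(Grass, Predator) - 1  [with Grass=6, Predator=-3]  = -4
Migration = -2·Deaths + 2·Grass - 2  [with Deaths=-4, Grass=6]  = 18

18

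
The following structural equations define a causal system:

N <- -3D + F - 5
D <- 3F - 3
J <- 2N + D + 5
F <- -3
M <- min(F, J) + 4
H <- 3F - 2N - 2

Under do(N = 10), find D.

Under do(N=10), the mechanism N <- -3D + F - 5 is discarded; N is fixed at 10.
Since D is not a descendant of the intervened variable, it is unaffected.
D = 3F - 3  [with F=-3]  = -12

-12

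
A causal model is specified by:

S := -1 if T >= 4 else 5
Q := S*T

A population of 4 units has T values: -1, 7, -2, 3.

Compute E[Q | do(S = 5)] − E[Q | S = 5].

8.75

do(S=5) breaks S's dependence on T. With S=5 fixed, Q across the units is -5, 35, -10, 15, mean 8.75.
Observing S=5 restricts to units where S's equation naturally yields 5: T ∈ {-1, -2, 3}. In that subpopulation Q = -5, -10, 15, mean 0.
Difference = 8.75 − 0 = 8.75.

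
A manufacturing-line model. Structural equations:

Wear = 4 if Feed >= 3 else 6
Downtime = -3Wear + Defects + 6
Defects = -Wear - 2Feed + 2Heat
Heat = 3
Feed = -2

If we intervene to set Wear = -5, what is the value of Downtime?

do(Wear=-5) replaces the equation Wear = 4 if Feed >= 3 else 6 with the constant Wear = -5.
Defects = -Wear - 2Feed + 2Heat  [with Wear=-5, Feed=-2, Heat=3]  = 15
Downtime = -3Wear + Defects + 6  [with Wear=-5, Defects=15]  = 36

36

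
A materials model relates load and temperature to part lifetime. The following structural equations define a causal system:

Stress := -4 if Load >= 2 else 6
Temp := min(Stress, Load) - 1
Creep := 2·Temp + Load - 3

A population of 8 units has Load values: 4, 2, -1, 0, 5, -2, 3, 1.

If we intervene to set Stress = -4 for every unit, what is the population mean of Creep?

Every unit gets Stress=-4 under the intervention. Creep values become -9, -11, -14, -13, -8, -15, -10, -12; E[Creep|do(Stress=-4)] = -11.5.

-11.5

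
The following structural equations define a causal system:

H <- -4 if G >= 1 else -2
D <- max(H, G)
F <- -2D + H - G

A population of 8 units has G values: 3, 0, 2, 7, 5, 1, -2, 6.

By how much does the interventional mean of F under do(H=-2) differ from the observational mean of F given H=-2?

-11.25

The intervention sets H=-2 in all 8 units regardless of G. Recomputing F per unit gives -11, -2, -8, -23, -17, -5, 4, -20; average -10.25.
Observing H=-2 restricts to units where H's equation naturally yields -2: G ∈ {0, -2}. In that subpopulation F = -2, 4, mean 1.
Difference = -10.25 − 1 = -11.25.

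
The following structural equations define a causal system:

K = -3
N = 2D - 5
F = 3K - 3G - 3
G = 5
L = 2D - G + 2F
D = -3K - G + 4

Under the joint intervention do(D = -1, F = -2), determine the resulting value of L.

The joint intervention fixes D = -1, F = -2, removing each variable's own equation.
L = 2D - G + 2F  [with D=-1, G=5, F=-2]  = -11

-11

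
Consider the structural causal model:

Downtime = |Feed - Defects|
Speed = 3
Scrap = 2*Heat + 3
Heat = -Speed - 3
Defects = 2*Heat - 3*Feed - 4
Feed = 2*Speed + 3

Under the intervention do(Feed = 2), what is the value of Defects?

Under do(Feed=2), the mechanism Feed = 2*Speed + 3 is discarded; Feed is fixed at 2.
Heat = -Speed - 3  [with Speed=3]  = -6
Defects = 2*Heat - 3*Feed - 4  [with Heat=-6, Feed=2]  = -22

-22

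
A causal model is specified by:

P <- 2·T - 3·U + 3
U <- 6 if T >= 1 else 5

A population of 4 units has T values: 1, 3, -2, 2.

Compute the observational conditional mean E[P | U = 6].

-11

Observing U=6 restricts to units where U's equation naturally yields 6: T ∈ {1, 3, 2}. In that subpopulation P = -13, -9, -11, mean -11.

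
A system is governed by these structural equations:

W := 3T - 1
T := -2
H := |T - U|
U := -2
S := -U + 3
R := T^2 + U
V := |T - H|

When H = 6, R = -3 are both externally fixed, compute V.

The joint intervention fixes H = 6, R = -3, removing each variable's own equation.
V = |T - H|  [with T=-2, H=6]  = 8

8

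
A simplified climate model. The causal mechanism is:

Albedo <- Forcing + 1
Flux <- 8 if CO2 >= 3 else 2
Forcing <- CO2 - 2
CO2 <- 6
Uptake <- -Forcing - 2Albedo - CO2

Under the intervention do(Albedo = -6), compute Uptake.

2

do(Albedo=-6) replaces the equation Albedo <- Forcing + 1 with the constant Albedo = -6.
Forcing = CO2 - 2  [with CO2=6]  = 4
Uptake = -Forcing - 2Albedo - CO2  [with Forcing=4, Albedo=-6, CO2=6]  = 2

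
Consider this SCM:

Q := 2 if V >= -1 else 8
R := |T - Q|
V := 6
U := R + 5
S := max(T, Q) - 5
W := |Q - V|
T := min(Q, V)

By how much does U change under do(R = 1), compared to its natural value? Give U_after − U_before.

1

Under do(R=1), the mechanism R := |T - Q| is discarded; R is fixed at 1.
U = R + 5  [with R=1]  = 6
Without intervention: Q = 2 if V >= -1 else 8  [with V=6]  = 2; T = min(Q, V)  [with Q=2, V=6]  = 2; R = |T - Q|  [with T=2, Q=2]  = 0; U = R + 5  [with R=0]  = 5.
Change = 6 − 5 = 1.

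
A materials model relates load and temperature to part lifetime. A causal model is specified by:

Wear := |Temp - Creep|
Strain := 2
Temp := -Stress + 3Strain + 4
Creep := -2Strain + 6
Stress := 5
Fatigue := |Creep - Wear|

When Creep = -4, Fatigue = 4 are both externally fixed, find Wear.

Setting Creep = -4, Fatigue = 4 by intervention discards those variables' equations.
Temp = -Stress + 3Strain + 4  [with Stress=5, Strain=2]  = 5
Wear = |Temp - Creep|  [with Temp=5, Creep=-4]  = 9

9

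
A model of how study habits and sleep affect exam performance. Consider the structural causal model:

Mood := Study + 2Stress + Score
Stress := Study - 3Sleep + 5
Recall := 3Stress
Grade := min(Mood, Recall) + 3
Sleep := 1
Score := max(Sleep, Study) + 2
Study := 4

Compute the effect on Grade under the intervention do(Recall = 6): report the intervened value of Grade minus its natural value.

Intervening sets Recall = 6 and removes its equation (Recall := 3Stress).
Stress = Study - 3Sleep + 5  [with Study=4, Sleep=1]  = 6
Score = max(Sleep, Study) + 2  [with Sleep=1, Study=4]  = 6
Mood = Study + 2Stress + Score  [with Study=4, Stress=6, Score=6]  = 22
Grade = min(Mood, Recall) + 3  [with Mood=22, Recall=6]  = 9
Without intervention: Stress = Study - 3Sleep + 5  [with Study=4, Sleep=1]  = 6; Score = max(Sleep, Study) + 2  [with Sleep=1, Study=4]  = 6; Mood = Study + 2Stress + Score  [with Study=4, Stress=6, Score=6]  = 22; Recall = 3Stress  [with Stress=6]  = 18; Grade = min(Mood, Recall) + 3  [with Mood=22, Recall=18]  = 21.
Change = 9 − 21 = -12.

-12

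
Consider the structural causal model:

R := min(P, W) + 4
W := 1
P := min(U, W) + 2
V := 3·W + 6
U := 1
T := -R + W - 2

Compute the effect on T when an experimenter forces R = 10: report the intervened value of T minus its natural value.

-5

Under do(R=10), the mechanism R := min(P, W) + 4 is discarded; R is fixed at 10.
T = -R + W - 2  [with R=10, W=1]  = -11
Without intervention: P = min(U, W) + 2  [with U=1, W=1]  = 3; R = min(P, W) + 4  [with P=3, W=1]  = 5; T = -R + W - 2  [with R=5, W=1]  = -6.
Change = -11 − (-6) = -5.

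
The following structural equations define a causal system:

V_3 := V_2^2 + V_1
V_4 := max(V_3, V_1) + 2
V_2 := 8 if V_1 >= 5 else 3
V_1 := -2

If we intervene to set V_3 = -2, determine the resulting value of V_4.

0

The intervention breaks the incoming arrows to V_3: V_3 := V_2^2 + V_1 no longer applies, and V_3 = -2.
V_4 = max(V_3, V_1) + 2  [with V_3=-2, V_1=-2]  = 0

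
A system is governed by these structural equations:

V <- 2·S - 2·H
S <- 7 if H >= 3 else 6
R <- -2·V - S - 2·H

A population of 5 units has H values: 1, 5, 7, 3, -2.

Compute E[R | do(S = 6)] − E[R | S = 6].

6.6

Under do(S=6), S's equation is replaced by S=6 for every unit. Per-unit R: -28, -20, -16, -24, -34. Mean = -24.4.
Conditioning on S=6 selects the 2 unit(s) with H ∈ {1, -2}. Their R values: -28, -34. Mean = -31.
Difference = -24.4 − (-31) = 6.6.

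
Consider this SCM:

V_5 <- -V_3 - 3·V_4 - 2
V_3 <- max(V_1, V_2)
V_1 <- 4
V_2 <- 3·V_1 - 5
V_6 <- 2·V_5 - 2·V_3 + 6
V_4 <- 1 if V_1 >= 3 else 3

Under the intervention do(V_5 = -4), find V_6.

The intervention breaks the incoming arrows to V_5: V_5 <- -V_3 - 3·V_4 - 2 no longer applies, and V_5 = -4.
V_2 = 3·V_1 - 5  [with V_1=4]  = 7
V_3 = max(V_1, V_2)  [with V_1=4, V_2=7]  = 7
V_6 = 2·V_5 - 2·V_3 + 6  [with V_5=-4, V_3=7]  = -16

-16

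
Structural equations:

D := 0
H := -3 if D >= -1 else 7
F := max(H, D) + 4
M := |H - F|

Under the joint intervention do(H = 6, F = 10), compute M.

4

Setting H = 6, F = 10 by intervention discards those variables' equations.
M = |H - F|  [with H=6, F=10]  = 4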